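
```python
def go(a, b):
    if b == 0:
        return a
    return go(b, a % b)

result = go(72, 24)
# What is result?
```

go(72, 24) -> go(24, 0) -> 24

Answer: 24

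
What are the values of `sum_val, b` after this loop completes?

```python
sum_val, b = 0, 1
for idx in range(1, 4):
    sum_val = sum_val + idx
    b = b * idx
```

Sum and factorial of 1 to 3
`sum_val, b` takes the values: (0, 1) → (1, 1) → (3, 1) → (3, 2) → (6, 2) → (6, 6)

Answer: 6, 6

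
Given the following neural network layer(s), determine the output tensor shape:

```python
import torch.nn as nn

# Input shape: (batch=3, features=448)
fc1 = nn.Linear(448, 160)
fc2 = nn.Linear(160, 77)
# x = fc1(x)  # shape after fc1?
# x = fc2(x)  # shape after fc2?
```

Input: (3, 448) -> after fc1: (3, 160) -> Output: (3, 77)

Answer: (3, 77)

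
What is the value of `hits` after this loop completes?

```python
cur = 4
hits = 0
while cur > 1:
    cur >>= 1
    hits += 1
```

Count right shifts until 1
`hits` takes the values: 0 → 1 → 2

Answer: 2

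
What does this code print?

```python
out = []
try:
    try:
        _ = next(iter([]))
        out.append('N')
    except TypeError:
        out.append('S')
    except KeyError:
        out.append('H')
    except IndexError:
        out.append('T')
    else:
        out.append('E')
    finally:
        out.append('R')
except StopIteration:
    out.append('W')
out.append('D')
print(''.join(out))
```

Execution trace: 'R' (finally) → 'W' (outer except StopIteration) → 'D' (after the try/except). Output: RWD

Answer: RWD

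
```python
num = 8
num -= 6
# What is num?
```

Trace:
`num = 8` → num = 8
`num -= 6` → num = 2
So num = 2

Answer: 2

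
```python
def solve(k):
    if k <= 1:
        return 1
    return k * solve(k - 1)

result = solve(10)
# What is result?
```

solve(10) = 10 * 9 * 8 * 7 * 6 * 5 * 4 * 3 * 2 * 1 = 3628800

Answer: 3628800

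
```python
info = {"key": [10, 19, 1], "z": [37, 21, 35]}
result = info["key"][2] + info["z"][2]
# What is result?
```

Trace:
`info = {"key": [10, 19, 1], "z": [37, 21, 35]}` → info = {'key': [10, 19, 1], 'z': [37, 21, 35]}
`result = info["key"][2] + info["z"][2]` → result = 36
So result = 36

Answer: 36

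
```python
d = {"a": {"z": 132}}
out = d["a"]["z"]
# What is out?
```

Trace:
`d = {"a": {"z": 132}}` → d = {'a': {'z': 132}}
`out = d["a"]["z"]` → out = 132
So out = 132

Answer: 132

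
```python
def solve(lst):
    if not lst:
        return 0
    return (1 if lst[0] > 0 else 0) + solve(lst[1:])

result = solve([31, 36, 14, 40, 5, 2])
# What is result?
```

Count of positive elements in [31, 36, 14, 40, 5, 2] = 6

Answer: 6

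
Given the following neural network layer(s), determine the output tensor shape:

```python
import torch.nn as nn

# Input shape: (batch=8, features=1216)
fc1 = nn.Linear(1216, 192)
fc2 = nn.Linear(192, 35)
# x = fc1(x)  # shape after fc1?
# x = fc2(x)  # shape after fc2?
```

Input: (8, 1216) -> after fc1: (8, 192) -> Output: (8, 35)

Answer: (8, 35)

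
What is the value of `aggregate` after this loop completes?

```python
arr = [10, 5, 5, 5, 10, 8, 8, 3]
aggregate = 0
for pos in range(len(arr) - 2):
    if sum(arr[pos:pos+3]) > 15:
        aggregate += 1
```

Count windows with sum > 15
`aggregate` takes the values: 0 → 1 → 2 → 3 → 4 → 5

Answer: 5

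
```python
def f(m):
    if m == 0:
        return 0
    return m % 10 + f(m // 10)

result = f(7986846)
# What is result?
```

Sum of digits of 7986846: 6 + 4 + 8 + 6 + 8 + 9 + 7 = 48

Answer: 48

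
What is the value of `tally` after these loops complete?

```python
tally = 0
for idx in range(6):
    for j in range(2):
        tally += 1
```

6 * 2 = 12
`tally` takes the values: 0 → 1 → 2 → 3 → 4 → 5 → 6 → 7 → 8 → 9 → 10 → 11 → 12

Answer: 12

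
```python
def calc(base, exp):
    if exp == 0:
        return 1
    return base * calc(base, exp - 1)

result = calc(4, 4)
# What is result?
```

calc(4, 4) = 4 * 4 * 4 * 4 = 256

Answer: 256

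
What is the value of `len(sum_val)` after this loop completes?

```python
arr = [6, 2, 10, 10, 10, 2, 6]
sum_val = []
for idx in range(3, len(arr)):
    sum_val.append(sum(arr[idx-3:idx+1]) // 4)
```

Number of 4-element averages
`sum_val` takes the values: [] → [7] → [7, 8] → [7, 8, 8] → [7, 8, 8, 7]
So `len(sum_val)` = 4

Answer: 4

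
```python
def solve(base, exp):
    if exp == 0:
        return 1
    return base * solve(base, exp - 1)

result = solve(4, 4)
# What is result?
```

solve(4, 4) = 4 * 4 * 4 * 4 = 256

Answer: 256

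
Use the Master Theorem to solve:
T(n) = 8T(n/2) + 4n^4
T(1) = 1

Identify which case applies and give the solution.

a=8, b=2, f(n)=4n^4. log_2(8) = 3. Since c=4 > 3 and the regularity condition holds (8(n/2)^4 = (8/2^4)n^4 with 8/2^4 < 1), Case 3 applies: T(n) = Θ(f(n)) = O(n^4).

Answer: O(n^4) - Case 3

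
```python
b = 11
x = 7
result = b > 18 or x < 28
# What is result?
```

Trace:
`b = 11` → b = 11
`x = 7` → x = 7
`result = b > 18 or x < 28` → result = True
So result = True

Answer: True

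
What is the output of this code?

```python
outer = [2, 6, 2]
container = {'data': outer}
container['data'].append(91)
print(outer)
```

Key concept: dict holds reference to list.
Step by step:
`outer = [2, 6, 2]` → outer = [2, 6, 2]
`container = {'data': outer}` → container = {'data': [2, 6, 2]}
`container['data'].append(91)` → outer = [2, 6, 2, 91]; container = {'data': [2, 6, 2, 91]}
`print(outer)` → prints [2, 6, 2, 91]

Answer: [2, 6, 2, 91]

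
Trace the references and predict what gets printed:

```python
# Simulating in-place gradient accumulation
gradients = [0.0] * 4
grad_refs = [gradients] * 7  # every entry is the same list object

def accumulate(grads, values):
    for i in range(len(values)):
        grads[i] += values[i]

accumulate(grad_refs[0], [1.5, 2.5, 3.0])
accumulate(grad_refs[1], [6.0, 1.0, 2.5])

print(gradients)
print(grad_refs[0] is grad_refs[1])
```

Key concept: gradient accumulation aliasing.
Step by step:
`gradients = [0.0] * 4` → gradients = [0.0, 0.0, 0.0, 0.0]
`grad_refs = [gradients] * 7` → grad_refs = [[0.0, 0.0, 0.0, 0.0], [0.0, 0.0, 0.0, 0.0], [0.0, 0.0, 0.0, 0.0], [0.0, 0.0, 0.0, 0.0], [0.0, 0.0, 0.0, 0.0], [0.0, 0.0, 0.0, 0.0], [0.0, 0.0, 0.0, 0.0]]
`accumulate(grad_refs[0], [1.5, 2.5, 3.0])` → gradients = [1.5, 2.5, 3.0, 0.0]; grad_refs = [[1.5, 2.5, 3.0, 0.0], [1.5, 2.5, 3.0, 0.0], [1.5, 2.5, 3.0, 0.0], [1.5, 2.5, 3.0, 0.0], [1.5, 2.5, 3.0, 0.0], [1.5, 2.5, 3.0, 0.0], [1.5, 2.5, 3.0, 0.0]]
`accumulate(grad_refs[1], [6.0, 1.0, 2.5])` → gradients = [7.5, 3.5, 5.5, 0.0]; grad_refs = [[7.5, 3.5, 5.5, 0.0], [7.5, 3.5, 5.5, 0.0], [7.5, 3.5, 5.5, 0.0], [7.5, 3.5, 5.5, 0.0], [7.5, 3.5, 5.5, 0.0], [7.5, 3.5, 5.5, 0.0], [7.5, 3.5, 5.5, 0.0]]
`print(gradients)` → prints [7.5, 3.5, 5.5, 0.0]
`print(grad_refs[0] is grad_refs[1])` → prints True

Answer:
[7.5, 3.5, 5.5, 0.0]
True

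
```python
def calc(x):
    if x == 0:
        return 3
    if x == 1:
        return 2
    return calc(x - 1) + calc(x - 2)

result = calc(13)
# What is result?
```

Build up from base cases: calc(0)=3, calc(1)=2, calc(2)=5, calc(3)=7, calc(4)=12, calc(5)=19, calc(6)=31, ..., calc(13)=898

Answer: 898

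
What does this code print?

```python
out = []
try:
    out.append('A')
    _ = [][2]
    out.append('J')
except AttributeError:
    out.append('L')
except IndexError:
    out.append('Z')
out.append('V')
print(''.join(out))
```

Execution trace: 'A' (try body) → 'Z' (except IndexError) → 'V' (after the try/except). Output: AZV

Answer: AZV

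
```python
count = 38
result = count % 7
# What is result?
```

Trace:
`count = 38` → count = 38
`result = count % 7` → result = 3
So result = 3

Answer: 3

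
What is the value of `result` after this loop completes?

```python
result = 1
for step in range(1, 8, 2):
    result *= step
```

Product of 1, 3, 5, ... up to 7
`result` takes the values: 1 → 3 → 15 → 105

Answer: 105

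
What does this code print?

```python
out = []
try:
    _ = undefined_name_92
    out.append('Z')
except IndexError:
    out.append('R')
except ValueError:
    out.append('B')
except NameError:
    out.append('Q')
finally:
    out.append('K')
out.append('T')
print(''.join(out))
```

Execution trace: 'Q' (except NameError) → 'K' (finally) → 'T' (after the try/except). Output: QKT

Answer: QKT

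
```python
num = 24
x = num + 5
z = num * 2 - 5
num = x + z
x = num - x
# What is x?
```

Trace:
`num = 24` → num = 24
`x = num + 5` → x = 29
`z = num * 2 - 5` → z = 43
`num = x + z` → num = 72
`x = num - x` → x = 43
So x = 43

Answer: 43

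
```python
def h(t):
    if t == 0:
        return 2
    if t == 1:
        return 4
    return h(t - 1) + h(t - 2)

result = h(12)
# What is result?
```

Build up from base cases: h(0)=2, h(1)=4, h(2)=6, h(3)=10, h(4)=16, h(5)=26, h(6)=42, ..., h(12)=754

Answer: 754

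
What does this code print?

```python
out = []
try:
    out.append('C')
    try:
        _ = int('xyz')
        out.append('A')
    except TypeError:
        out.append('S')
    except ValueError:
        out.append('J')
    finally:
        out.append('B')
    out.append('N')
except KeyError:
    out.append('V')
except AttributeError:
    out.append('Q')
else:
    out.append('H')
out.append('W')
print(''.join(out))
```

Execution trace: 'C' (try body) → 'J' (inner except ValueError) → 'B' (inner finally) → 'N' (try body, no exception) → 'H' (else) → 'W' (after the try/except). Output: CJBNHW

Answer: CJBNHW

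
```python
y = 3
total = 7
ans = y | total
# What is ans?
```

Trace:
`y = 3` → y = 3
`total = 7` → total = 7
`ans = y | total` → ans = 7
So ans = 7

Answer: 7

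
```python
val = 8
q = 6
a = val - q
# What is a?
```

Trace:
`val = 8` → val = 8
`q = 6` → q = 6
`a = val - q` → a = 2
So a = 2

Answer: 2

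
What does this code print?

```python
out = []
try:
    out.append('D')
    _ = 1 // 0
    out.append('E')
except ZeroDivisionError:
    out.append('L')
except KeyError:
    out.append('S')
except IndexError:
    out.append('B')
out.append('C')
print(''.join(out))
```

Execution trace: 'D' (try body) → 'L' (except ZeroDivisionError) → 'C' (after the try/except). Output: DLC

Answer: DLC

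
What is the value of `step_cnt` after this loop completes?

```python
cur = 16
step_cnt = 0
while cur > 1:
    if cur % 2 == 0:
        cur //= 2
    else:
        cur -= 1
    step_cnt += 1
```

Steps to reduce 16 to 1
`step_cnt` takes the values: 0 → 1 → 2 → 3 → 4

Answer: 4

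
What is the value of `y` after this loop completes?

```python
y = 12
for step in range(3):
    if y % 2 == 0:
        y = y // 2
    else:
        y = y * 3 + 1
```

Collatz-style transformation from 12
`y` takes the values: 12 → 6 → 3 → 10

Answer: 10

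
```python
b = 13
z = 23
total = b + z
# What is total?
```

Trace:
`b = 13` → b = 13
`z = 23` → z = 23
`total = b + z` → total = 36
So total = 36

Answer: 36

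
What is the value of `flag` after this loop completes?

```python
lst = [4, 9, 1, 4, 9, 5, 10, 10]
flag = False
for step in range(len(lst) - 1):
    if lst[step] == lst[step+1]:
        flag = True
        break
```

Check consecutive duplicates in [4, 9, 1, 4, 9, 5, 10, 10]
`flag` takes the values: False → True

Answer: True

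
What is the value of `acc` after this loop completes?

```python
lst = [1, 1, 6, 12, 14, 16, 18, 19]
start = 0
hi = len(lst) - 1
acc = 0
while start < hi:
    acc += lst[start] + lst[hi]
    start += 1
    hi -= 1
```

Sum of pairs from ends
`acc` takes the values: 0 → 20 → 39 → 61 → 87

Answer: 87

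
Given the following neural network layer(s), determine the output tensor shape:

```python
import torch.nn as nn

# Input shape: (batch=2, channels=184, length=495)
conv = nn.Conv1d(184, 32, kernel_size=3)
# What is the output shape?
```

Input: (2, 184, 495) -> Output: (2, 32, 493)

Answer: (2, 32, 493)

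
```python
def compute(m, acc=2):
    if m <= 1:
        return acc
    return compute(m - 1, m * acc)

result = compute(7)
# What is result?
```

Accumulator trace (n, acc): (7, 2) -> (6, 14) -> (5, 84) -> (4, 420) -> (3, 1680) -> (2, 5040) -> (1, 10080) -> return 10080

Answer: 10080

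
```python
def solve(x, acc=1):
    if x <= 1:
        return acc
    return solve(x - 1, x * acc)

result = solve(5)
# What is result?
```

Accumulator trace (n, acc): (5, 1) -> (4, 5) -> (3, 20) -> (2, 60) -> (1, 120) -> return 120

Answer: 120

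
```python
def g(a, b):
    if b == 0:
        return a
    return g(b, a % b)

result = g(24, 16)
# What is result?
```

g(24, 16) -> g(16, 8) -> g(8, 0) -> 8

Answer: 8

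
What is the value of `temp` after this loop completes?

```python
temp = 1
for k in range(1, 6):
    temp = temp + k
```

Start at 1, add 1 through 5
`temp` takes the values: 1 → 2 → 4 → 7 → 11 → 16

Answer: 16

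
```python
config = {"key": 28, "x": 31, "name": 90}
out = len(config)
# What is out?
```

Trace:
`config = {"key": 28, "x": 31, "name": 90}` → config = {'key': 28, 'x': 31, 'name': 90}
`out = len(config)` → out = 3
So out = 3

Answer: 3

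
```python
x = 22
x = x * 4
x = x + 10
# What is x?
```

Trace:
`x = 22` → x = 22
`x = x * 4` → x = 88
`x = x + 10` → x = 98
So x = 98

Answer: 98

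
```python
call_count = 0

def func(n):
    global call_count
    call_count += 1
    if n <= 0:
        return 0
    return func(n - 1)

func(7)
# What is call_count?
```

Linear recursion stepping by 1: 8 calls from n=7 down to ≤0.

Answer: 8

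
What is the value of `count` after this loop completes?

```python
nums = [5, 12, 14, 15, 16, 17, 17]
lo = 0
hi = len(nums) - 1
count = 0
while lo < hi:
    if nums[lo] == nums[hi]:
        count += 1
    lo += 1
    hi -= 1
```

Count matching pairs from ends
`count` takes the values: 0

Answer: 0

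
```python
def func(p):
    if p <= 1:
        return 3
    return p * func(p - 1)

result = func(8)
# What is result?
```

func(8) = 8 * 7 * 6 * 5 * 4 * 3 * 2 * 3 = 120960

Answer: 120960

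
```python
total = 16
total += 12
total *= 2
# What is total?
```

Trace:
`total = 16` → total = 16
`total += 12` → total = 28
`total *= 2` → total = 56
So total = 56

Answer: 56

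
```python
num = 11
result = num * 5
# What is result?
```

Trace:
`num = 11` → num = 11
`result = num * 5` → result = 55
So result = 55

Answer: 55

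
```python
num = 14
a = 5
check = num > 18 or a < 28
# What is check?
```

Trace:
`num = 14` → num = 14
`a = 5` → a = 5
`check = num > 18 or a < 28` → check = True
So check = True

Answer: True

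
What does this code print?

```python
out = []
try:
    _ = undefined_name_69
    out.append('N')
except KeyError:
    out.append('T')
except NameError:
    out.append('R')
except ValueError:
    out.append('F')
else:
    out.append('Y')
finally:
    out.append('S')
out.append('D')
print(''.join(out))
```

Execution trace: 'R' (except NameError) → 'S' (finally) → 'D' (after the try/except). Output: RSD

Answer: RSD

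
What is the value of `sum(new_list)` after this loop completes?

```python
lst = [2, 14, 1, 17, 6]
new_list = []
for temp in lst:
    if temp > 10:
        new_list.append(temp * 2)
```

Sum of doubled values > 10
`new_list` takes the values: [] → [28] → [28, 34]
So `sum(new_list)` = 62

Answer: 62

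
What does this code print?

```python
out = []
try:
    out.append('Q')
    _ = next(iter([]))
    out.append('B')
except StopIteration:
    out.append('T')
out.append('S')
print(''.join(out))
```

Execution trace: 'Q' (try body) → 'T' (except StopIteration) → 'S' (after the try/except). Output: QTS

Answer: QTS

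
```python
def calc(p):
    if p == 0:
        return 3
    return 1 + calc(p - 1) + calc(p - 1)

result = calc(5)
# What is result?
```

calc(p) = 1 + 2·calc(p-1), calc(0)=3. Closed form: (3+1)·2^5 - 1 = 127.

Answer: 127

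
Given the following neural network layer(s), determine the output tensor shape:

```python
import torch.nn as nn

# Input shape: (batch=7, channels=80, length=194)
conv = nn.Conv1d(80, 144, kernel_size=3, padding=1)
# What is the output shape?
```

Input: (7, 80, 194) -> Output: (7, 144, 194)

Answer: (7, 144, 194)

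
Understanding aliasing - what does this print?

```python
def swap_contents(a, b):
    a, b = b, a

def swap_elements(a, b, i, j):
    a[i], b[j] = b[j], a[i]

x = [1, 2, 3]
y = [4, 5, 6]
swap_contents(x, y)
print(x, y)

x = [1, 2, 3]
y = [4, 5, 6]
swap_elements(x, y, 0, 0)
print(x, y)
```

Key concept: parameter rebinding vs mutation.
Step by step:
`x = [1, 2, 3]` → x = [1, 2, 3]
`y = [4, 5, 6]` → y = [4, 5, 6]
`swap_contents(x, y)` → no visible change to tracked variables
`print(x, y)` → prints [1, 2, 3] [4, 5, 6]
`x = [1, 2, 3]` → x = [1, 2, 3]
`y = [4, 5, 6]` → y = [4, 5, 6]
`swap_elements(x, y, 0, 0)` → x = [4, 2, 3]; y = [1, 5, 6]
`print(x, y)` → prints [4, 2, 3] [1, 5, 6]

Answer:
[1, 2, 3] [4, 5, 6]
[4, 2, 3] [1, 5, 6]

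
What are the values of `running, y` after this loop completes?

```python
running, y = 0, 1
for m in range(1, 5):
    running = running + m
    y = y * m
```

Sum and factorial of 1 to 4
`running, y` takes the values: (0, 1) → (1, 1) → (3, 1) → (3, 2) → (6, 2) → (6, 6) → (10, 6) → (10, 24)

Answer: 10, 24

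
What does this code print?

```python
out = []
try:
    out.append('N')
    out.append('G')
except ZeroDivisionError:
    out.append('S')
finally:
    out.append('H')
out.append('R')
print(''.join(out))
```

Execution trace: 'N' (try body) → 'G' (try body, no exception) → 'H' (finally) → 'R' (after the try/except). Output: NGHR

Answer: NGHR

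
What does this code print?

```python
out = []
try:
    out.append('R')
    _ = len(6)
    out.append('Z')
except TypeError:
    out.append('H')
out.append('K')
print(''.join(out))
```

Execution trace: 'R' (try body) → 'H' (except TypeError) → 'K' (after the try/except). Output: RHK

Answer: RHK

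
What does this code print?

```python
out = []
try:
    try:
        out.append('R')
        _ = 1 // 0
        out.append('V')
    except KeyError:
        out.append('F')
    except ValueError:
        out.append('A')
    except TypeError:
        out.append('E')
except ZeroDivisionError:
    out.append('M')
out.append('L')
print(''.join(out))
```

Execution trace: 'R' (try body) → 'M' (outer except ZeroDivisionError) → 'L' (after the try/except). Output: RML

Answer: RML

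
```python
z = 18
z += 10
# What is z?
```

Trace:
`z = 18` → z = 18
`z += 10` → z = 28
So z = 28

Answer: 28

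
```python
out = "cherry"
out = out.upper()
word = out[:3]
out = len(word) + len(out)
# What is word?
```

Trace:
`out = "cherry"` → out = 'cherry'
`out = out.upper()` → out = 'CHERRY'
`word = out[:3]` → word = 'CHE'
`out = len(word) + len(out)` → out = 9
So word = 'CHE'

Answer: 'CHE'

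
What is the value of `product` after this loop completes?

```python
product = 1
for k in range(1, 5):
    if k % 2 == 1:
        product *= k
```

Product of odd numbers 1 to 4
`product` takes the values: 1 → 3

Answer: 3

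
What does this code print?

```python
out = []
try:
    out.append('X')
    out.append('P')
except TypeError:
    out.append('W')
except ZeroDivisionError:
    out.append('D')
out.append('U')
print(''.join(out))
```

Execution trace: 'X' (try body) → 'P' (try body, no exception) → 'U' (after the try/except). Output: XPU

Answer: XPU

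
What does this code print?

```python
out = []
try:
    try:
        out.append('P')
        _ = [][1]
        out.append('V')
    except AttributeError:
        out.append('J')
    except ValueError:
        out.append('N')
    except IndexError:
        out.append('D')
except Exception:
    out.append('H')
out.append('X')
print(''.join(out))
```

Execution trace: 'P' (inner try body) → 'D' (inner except IndexError) → 'X' (after the try/except). Output: PDX

Answer: PDX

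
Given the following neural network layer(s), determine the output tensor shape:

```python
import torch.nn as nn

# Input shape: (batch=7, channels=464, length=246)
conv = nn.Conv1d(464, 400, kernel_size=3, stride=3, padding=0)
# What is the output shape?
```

Input: (7, 464, 246) -> Output: (7, 400, 82)

Answer: (7, 400, 82)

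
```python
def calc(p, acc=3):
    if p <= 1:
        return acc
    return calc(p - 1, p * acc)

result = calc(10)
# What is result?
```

Accumulator trace (n, acc): (10, 3) -> (9, 30) -> (8, 270) -> (7, 2160) -> (6, 15120) -> (5, 90720) -> (4, 453600) -> (3, 1814400) -> (2, 5443200) -> (1, 10886400) -> return 10886400

Answer: 10886400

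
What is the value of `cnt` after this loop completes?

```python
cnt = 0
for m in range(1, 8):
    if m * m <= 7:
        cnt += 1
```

Count numbers where m² ≤ 7
`cnt` takes the values: 0 → 1 → 2

Answer: 2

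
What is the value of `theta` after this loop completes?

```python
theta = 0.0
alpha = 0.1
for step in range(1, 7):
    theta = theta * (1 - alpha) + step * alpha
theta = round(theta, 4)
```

Moving average with lr=0.1
`theta` takes the values: 0.0 → 0.1 → 0.29 → 0.561 → 0.9049 → 1.31441 → 1.782969 → 1.783

Answer: 1.783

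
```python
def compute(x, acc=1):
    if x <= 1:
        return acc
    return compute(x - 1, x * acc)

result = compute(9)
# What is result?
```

Accumulator trace (n, acc): (9, 1) -> (8, 9) -> (7, 72) -> (6, 504) -> (5, 3024) -> (4, 15120) -> (3, 60480) -> (2, 181440) -> (1, 362880) -> return 362880

Answer: 362880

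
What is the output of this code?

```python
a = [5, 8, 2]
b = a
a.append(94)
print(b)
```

Key concept: basic list aliasing.
Step by step:
`a = [5, 8, 2]` → a = [5, 8, 2]
`b = a` → b = [5, 8, 2] (same object as a)
`a.append(94)` → a = [5, 8, 2, 94] (same object as b); b = [5, 8, 2, 94] (same object as a)
`print(b)` → prints [5, 8, 2, 94]

Answer: [5, 8, 2, 94]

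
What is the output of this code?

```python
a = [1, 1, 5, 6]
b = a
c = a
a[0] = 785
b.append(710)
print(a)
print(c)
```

Key concept: multiple aliases.
Step by step:
`a = [1, 1, 5, 6]` → a = [1, 1, 5, 6]
`b = a` → b = [1, 1, 5, 6] (same object as a)
`c = a` → c = [1, 1, 5, 6] (same object as a, b)
`a[0] = 785` → a = [785, 1, 5, 6] (same object as b, c); b = [785, 1, 5, 6] (same object as a, c); c = [785, 1, 5, 6] (same object as a, b)
`b.append(710)` → a = [785, 1, 5, 6, 710] (same object as b, c); b = [785, 1, 5, 6, 710] (same object as a, c); c = [785, 1, 5, 6, 710] (same object as a, b)
`print(a)` → prints [785, 1, 5, 6, 710]
`print(c)` → prints [785, 1, 5, 6, 710]

Answer:
[785, 1, 5, 6, 710]
[785, 1, 5, 6, 710]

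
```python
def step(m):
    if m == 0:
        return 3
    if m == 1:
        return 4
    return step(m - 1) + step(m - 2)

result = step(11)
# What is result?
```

Build up from base cases: step(0)=3, step(1)=4, step(2)=7, step(3)=11, step(4)=18, step(5)=29, step(6)=47, ..., step(11)=521

Answer: 521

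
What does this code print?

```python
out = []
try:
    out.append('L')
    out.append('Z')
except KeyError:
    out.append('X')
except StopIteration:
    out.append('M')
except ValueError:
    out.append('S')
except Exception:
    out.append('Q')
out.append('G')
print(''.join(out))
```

Execution trace: 'L' (try body) → 'Z' (try body, no exception) → 'G' (after the try/except). Output: LZG

Answer: LZG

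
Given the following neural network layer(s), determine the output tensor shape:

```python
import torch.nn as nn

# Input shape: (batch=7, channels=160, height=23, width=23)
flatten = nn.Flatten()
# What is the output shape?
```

Input: (7, 160, 23, 23) -> Output: (7, 84640)

Answer: (7, 84640)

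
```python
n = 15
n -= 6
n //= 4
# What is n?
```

Trace:
`n = 15` → n = 15
`n -= 6` → n = 9
`n //= 4` → n = 2
So n = 2

Answer: 2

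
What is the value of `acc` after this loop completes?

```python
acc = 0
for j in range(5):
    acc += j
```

Sum of 0 to 4 = 10
`acc` takes the values: 0 → 1 → 3 → 6 → 10

Answer: 10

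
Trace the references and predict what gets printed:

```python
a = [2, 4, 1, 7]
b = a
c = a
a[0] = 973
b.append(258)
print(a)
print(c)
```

Key concept: multiple aliases.
Step by step:
`a = [2, 4, 1, 7]` → a = [2, 4, 1, 7]
`b = a` → b = [2, 4, 1, 7] (same object as a)
`c = a` → c = [2, 4, 1, 7] (same object as a, b)
`a[0] = 973` → a = [973, 4, 1, 7] (same object as b, c); b = [973, 4, 1, 7] (same object as a, c); c = [973, 4, 1, 7] (same object as a, b)
`b.append(258)` → a = [973, 4, 1, 7, 258] (same object as b, c); b = [973, 4, 1, 7, 258] (same object as a, c); c = [973, 4, 1, 7, 258] (same object as a, b)
`print(a)` → prints [973, 4, 1, 7, 258]
`print(c)` → prints [973, 4, 1, 7, 258]

Answer:
[973, 4, 1, 7, 258]
[973, 4, 1, 7, 258]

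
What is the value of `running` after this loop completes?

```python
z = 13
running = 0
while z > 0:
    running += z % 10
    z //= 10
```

Sum digits of 13
`running` takes the values: 0 → 3 → 4

Answer: 4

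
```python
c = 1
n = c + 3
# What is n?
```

Trace:
`c = 1` → c = 1
`n = c + 3` → n = 4
So n = 4

Answer: 4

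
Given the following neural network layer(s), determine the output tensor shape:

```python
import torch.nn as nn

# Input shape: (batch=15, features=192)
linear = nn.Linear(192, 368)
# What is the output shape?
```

Input: (15, 192) -> Output: (15, 368)

Answer: (15, 368)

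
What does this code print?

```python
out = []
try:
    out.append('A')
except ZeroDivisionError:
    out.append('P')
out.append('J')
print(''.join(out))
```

Execution trace: 'A' (try body, no exception) → 'J' (after the try/except). Output: AJ

Answer: AJ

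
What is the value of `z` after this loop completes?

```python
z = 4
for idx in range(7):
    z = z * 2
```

Multiply by 2, 7 times: 4 * 2^7 = 512
`z` takes the values: 4 → 8 → 16 → 32 → 64 → 128 → 256 → 512

Answer: 512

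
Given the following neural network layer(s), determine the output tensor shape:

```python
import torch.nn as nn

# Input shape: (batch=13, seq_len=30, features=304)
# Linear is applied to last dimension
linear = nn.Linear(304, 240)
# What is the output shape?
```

Input: (13, 30, 304) -> Output: (13, 30, 240)

Answer: (13, 30, 240)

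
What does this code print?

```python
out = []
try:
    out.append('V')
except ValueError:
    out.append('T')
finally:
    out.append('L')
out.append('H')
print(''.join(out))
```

Execution trace: 'V' (try body, no exception) → 'L' (finally) → 'H' (after the try/except). Output: VLH

Answer: VLH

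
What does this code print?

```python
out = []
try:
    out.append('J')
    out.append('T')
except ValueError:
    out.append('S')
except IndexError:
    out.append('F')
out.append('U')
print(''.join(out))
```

Execution trace: 'J' (try body) → 'T' (try body, no exception) → 'U' (after the try/except). Output: JTU

Answer: JTU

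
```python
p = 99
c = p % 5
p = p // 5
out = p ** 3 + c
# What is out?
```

Trace:
`p = 99` → p = 99
`c = p % 5` → c = 4
`p = p // 5` → p = 19
`out = p ** 3 + c` → out = 6863
So out = 6863

Answer: 6863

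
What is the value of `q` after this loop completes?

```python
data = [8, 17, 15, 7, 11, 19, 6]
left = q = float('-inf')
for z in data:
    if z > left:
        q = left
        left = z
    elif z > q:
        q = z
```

Second largest (with repeats) in [8, 17, 15, 7, 11, 19, 6]
`q` takes the values: -inf → 8 → 15 → 17

Answer: 17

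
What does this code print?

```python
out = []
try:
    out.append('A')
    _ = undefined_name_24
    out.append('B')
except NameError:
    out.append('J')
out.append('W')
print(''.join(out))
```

Execution trace: 'A' (try body) → 'J' (except NameError) → 'W' (after the try/except). Output: AJW

Answer: AJW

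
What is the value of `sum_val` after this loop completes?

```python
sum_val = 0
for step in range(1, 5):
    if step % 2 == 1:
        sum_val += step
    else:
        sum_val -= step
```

Add odd, subtract even
`sum_val` takes the values: 0 → 1 → -1 → 2 → -2

Answer: -2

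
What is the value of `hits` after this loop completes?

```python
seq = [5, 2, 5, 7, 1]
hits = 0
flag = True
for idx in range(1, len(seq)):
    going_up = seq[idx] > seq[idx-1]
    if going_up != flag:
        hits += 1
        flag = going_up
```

Count direction changes in [5, 2, 5, 7, 1]
`hits` takes the values: 0 → 1 → 2 → 3

Answer: 3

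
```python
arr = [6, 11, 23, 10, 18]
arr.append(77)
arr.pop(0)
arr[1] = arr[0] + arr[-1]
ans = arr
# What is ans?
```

Trace:
`arr = [6, 11, 23, 10, 18]` → arr = [6, 11, 23, 10, 18]
`arr.append(77)` → arr = [6, 11, 23, 10, 18, 77]
`arr.pop(0)` → arr = [11, 23, 10, 18, 77]
`arr[1] = arr[0] + arr[-1]` → arr = [11, 88, 10, 18, 77]
`ans = arr` → ans = [11, 88, 10, 18, 77]
So ans = [11, 88, 10, 18, 77]

Answer: [11, 88, 10, 18, 77]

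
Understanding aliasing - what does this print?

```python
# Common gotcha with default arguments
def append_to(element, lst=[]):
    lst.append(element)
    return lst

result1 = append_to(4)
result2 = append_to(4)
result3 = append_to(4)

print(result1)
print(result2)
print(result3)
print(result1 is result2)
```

Key concept: mutable default argument gotcha.
Step by step:
`result1 = append_to(4)` → result1 = [4]
`result2 = append_to(4)` → result1 = [4, 4] (same object as result2); result2 = [4, 4] (same object as result1)
`result3 = append_to(4)` → result1 = [4, 4, 4] (same object as result2, result3); result2 = [4, 4, 4] (same object as result1, result3); result3 = [4, 4, 4] (same object as result1, result2)
`print(result1)` → prints [4, 4, 4]
`print(result2)` → prints [4, 4, 4]
`print(result3)` → prints [4, 4, 4]
`print(result1 is result2)` → prints True

Answer:
[4, 4, 4]
[4, 4, 4]
[4, 4, 4]
True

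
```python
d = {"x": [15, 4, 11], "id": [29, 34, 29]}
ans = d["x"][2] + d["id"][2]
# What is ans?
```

Trace:
`d = {"x": [15, 4, 11], "id": [29, 34, 29]}` → d = {'x': [15, 4, 11], 'id': [29, 34, 29]}
`ans = d["x"][2] + d["id"][2]` → ans = 40
So ans = 40

Answer: 40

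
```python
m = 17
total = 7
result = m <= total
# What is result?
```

Trace:
`m = 17` → m = 17
`total = 7` → total = 7
`result = m <= total` → result = False
So result = False

Answer: False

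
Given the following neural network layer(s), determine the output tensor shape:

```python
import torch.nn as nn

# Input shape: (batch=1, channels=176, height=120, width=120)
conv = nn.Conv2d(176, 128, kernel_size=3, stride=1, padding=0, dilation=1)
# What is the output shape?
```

Input: (1, 176, 120, 120) -> Output: (1, 128, 118, 118)

Answer: (1, 128, 118, 118)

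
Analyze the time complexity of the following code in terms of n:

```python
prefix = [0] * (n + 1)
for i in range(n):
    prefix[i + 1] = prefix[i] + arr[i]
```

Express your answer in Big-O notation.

This is Prefix sum computation. Time complexity: O(n).

Answer: O(n)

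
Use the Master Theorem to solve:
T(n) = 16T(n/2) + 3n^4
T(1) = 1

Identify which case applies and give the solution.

a=16, b=2, f(n)=3n^4. log_2(16) = 4. Since c=4 = 4, Case 2 applies: T(n) = Θ(n^log_b(a) · log n) = O(n^4 log n).

Answer: O(n^4 log n) - Case 2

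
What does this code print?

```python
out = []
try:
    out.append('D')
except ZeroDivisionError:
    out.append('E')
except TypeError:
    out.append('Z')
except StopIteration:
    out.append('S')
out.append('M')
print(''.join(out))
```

Execution trace: 'D' (try body, no exception) → 'M' (after the try/except). Output: DM

Answer: DM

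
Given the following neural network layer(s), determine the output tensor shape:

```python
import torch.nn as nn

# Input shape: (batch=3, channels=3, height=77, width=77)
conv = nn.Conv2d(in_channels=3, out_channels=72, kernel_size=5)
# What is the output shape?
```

Input: (3, 3, 77, 77) -> Output: (3, 72, 73, 73)

Answer: (3, 72, 73, 73)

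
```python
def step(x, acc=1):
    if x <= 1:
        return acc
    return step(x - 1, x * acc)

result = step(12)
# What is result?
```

Accumulator trace (n, acc): (12, 1) -> (11, 12) -> (10, 132) -> (9, 1320) -> (8, 11880) -> (7, 95040) -> (6, 665280) -> (5, 3991680) -> (4, 19958400) -> (3, 79833600) -> (2, 239500800) -> (1, 479001600) -> return 479001600

Answer: 479001600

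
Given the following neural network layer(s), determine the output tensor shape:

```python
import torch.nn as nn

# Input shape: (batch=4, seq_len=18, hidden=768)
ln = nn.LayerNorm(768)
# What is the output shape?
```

Input: (4, 18, 768) -> Output: (4, 18, 768)

Answer: (4, 18, 768)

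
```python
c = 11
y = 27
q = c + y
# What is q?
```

Trace:
`c = 11` → c = 11
`y = 27` → y = 27
`q = c + y` → q = 38
So q = 38

Answer: 38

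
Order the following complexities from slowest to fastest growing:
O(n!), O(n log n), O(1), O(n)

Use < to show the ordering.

Ordered by growth rate: O(1) < O(n) < O(n log n) < O(n!)

Answer: O(1) < O(n) < O(n log n) < O(n!)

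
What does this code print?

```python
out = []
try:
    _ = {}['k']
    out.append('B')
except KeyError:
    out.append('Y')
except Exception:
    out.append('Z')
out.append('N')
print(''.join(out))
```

Execution trace: 'Y' (except KeyError) → 'N' (after the try/except). Output: YN

Answer: YN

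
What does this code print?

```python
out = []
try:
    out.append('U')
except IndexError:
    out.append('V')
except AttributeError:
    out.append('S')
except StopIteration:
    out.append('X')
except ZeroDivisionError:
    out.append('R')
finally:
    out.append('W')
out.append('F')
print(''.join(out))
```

Execution trace: 'U' (try body, no exception) → 'W' (finally) → 'F' (after the try/except). Output: UWF

Answer: UWF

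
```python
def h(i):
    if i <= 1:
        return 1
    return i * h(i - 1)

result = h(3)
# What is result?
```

h(3) = 3 * 2 * 1 = 6

Answer: 6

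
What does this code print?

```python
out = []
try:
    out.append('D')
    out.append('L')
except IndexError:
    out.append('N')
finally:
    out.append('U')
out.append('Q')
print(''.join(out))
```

Execution trace: 'D' (try body) → 'L' (try body, no exception) → 'U' (finally) → 'Q' (after the try/except). Output: DLUQ

Answer: DLUQ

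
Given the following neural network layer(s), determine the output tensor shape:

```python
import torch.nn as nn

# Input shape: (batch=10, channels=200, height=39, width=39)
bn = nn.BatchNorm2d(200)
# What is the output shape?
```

Input: (10, 200, 39, 39) -> Output: (10, 200, 39, 39)

Answer: (10, 200, 39, 39)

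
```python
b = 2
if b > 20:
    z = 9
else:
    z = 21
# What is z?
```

Trace:
`b = 2` → b = 2
`if b > 20: ...` → b > 20 is False, take else branch → z = 21
So z = 21

Answer: 21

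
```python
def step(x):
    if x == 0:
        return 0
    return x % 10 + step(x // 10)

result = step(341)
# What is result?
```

Sum of digits of 341: 1 + 4 + 3 = 8

Answer: 8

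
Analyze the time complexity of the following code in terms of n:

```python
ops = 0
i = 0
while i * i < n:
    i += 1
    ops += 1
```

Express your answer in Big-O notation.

Each loop level contributes: √n. Multiplying the contributions gives O(√n).

Answer: O(√n)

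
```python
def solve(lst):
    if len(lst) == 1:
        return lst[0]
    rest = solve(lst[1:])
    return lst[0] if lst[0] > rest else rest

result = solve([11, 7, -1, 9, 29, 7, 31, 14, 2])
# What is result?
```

Recursive max over [11, 7, -1, 9, 29, 7, 31, 14, 2] = 31

Answer: 31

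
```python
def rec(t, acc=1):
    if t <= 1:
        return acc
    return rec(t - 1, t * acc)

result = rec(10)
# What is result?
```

Accumulator trace (n, acc): (10, 1) -> (9, 10) -> (8, 90) -> (7, 720) -> (6, 5040) -> (5, 30240) -> (4, 151200) -> (3, 604800) -> (2, 1814400) -> (1, 3628800) -> return 3628800

Answer: 3628800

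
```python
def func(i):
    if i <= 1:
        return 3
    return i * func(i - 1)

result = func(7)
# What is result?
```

func(7) = 7 * 6 * 5 * 4 * 3 * 2 * 3 = 15120

Answer: 15120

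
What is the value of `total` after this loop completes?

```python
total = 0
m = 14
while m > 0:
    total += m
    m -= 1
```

Sum 14 down to 1
`total` takes the values: 0 → 14 → 27 → 39 → 50 → 60 → 69 → 77 → 84 → 90 → 95 → 99 → 102 → 104 → 105

Answer: 105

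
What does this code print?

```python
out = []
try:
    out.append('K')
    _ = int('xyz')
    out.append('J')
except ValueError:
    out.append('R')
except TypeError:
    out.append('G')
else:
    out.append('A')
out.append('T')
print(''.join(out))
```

Execution trace: 'K' (try body) → 'R' (except ValueError) → 'T' (after the try/except). Output: KRT

Answer: KRT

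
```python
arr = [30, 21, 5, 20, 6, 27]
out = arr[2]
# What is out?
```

Trace:
`arr = [30, 21, 5, 20, 6, 27]` → arr = [30, 21, 5, 20, 6, 27]
`out = arr[2]` → out = 5
So out = 5

Answer: 5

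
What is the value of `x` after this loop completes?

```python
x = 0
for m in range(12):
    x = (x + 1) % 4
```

Increment mod 4, 12 times = 0
`x` takes the values: 0 → 1 → 2 → 3 → 0 → 1 → 2 → 3 → 0 → 1 → 2 → 3 → 0

Answer: 0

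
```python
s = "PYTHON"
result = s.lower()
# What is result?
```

Trace:
`s = "PYTHON"` → s = 'PYTHON'
`result = s.lower()` → result = 'python'
So result = 'python'

Answer: 'python'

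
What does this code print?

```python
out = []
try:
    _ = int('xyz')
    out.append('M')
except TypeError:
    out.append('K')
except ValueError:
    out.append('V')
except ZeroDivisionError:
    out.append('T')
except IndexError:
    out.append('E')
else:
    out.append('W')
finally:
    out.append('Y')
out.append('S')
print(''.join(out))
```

Execution trace: 'V' (except ValueError) → 'Y' (finally) → 'S' (after the try/except). Output: VYS

Answer: VYS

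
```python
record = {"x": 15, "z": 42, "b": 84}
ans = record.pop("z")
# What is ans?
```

Trace:
`record = {"x": 15, "z": 42, "b": 84}` → record = {'x': 15, 'z': 42, 'b': 84}
`ans = record.pop("z")` → record = {'x': 15, 'b': 84}; ans = 42
So ans = 42

Answer: 42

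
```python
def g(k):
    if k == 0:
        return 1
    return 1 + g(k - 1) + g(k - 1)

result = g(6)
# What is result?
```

g(k) = 1 + 2·g(k-1), g(0)=1. Closed form: (1+1)·2^6 - 1 = 127.

Answer: 127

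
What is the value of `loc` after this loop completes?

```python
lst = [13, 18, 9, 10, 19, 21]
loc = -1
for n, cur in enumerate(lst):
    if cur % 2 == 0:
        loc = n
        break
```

First even number index in [13, 18, 9, 10, 19, 21]
`loc` takes the values: -1 → 1

Answer: 1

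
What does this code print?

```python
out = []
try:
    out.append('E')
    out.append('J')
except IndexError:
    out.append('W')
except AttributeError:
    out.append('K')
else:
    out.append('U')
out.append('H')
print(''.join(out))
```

Execution trace: 'E' (try body) → 'J' (try body, no exception) → 'U' (else) → 'H' (after the try/except). Output: EJUH

Answer: EJUH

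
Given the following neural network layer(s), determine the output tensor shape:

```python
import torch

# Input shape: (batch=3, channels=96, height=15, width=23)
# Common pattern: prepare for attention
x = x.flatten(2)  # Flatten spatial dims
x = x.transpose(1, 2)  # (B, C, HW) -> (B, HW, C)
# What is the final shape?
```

Input: (3, 96, 15, 23) -> after flatten(2): (3, 96, 345) -> Output: (3, 345, 96)

Answer: (3, 345, 96)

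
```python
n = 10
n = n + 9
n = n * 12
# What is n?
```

Trace:
`n = 10` → n = 10
`n = n + 9` → n = 19
`n = n * 12` → n = 228
So n = 228

Answer: 228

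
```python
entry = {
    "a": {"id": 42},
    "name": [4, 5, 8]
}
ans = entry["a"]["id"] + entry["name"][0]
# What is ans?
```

Trace:
`entry = { ...` → entry = {'a': {'id': 42}, 'name': [4, 5, 8]}
`ans = entry["a"]["id"] + entry["name"][0]` → ans = 46
So ans = 46

Answer: 46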